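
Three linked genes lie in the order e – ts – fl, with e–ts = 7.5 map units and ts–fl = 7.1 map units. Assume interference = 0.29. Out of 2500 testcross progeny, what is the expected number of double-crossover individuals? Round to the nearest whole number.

Map distances give recombination frequencies of 0.075 and 0.071 for the two intervals.
With interference 0.29 (so coincidence = 0.71), expected double-crossover frequency = 0.075 × 0.071 × 0.71 = 0.00378.
Expected number = 0.00378 × 2500 = 9.45 ≈ 9.

9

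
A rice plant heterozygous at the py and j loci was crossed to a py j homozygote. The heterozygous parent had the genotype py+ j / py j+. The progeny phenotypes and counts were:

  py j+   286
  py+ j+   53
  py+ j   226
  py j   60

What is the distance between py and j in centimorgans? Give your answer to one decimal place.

The recombinant classes are py+ j+ and py j: 53 + 60 = 113.
Recombination frequency = 113/625 = 0.1808 ≈ 18.1%, i.e. 18.1 centimorgans.

18.1 centimorgans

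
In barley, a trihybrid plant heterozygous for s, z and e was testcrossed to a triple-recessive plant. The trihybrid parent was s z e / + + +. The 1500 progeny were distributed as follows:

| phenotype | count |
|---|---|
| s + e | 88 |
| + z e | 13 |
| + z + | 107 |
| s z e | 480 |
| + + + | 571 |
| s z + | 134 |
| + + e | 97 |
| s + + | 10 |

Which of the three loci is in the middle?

The two rarest classes, + z e and s + +, are the double crossovers. Comparing them with the parentals, only the s allele has switched, so s is the middle locus and the order is e – s – z.

s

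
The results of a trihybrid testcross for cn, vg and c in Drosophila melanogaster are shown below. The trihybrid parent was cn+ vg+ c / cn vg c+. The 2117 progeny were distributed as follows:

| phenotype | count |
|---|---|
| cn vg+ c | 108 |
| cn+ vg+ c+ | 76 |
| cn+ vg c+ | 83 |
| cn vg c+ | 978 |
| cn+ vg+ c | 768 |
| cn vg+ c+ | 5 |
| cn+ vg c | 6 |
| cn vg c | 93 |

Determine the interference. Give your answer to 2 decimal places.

The two rarest classes, cn+ vg c and cn vg+ c+, are the double crossovers. Comparing them with the parentals, only the vg allele has switched, so vg is the middle locus and the order is cn – vg – c.
cn–vg: (191 + 11)/2117 = 0.0954; vg–c: (169 + 11)/2117 = 0.0850.
Expected DCO frequency = 0.0954 × 0.0850 ≈ 0.00811; observed = 11/2117 ≈ 0.00520.
Coefficient of coincidence = 0.00520/0.00811 ≈ 0.64; interference = 1 − 0.64 = 0.36.

0.36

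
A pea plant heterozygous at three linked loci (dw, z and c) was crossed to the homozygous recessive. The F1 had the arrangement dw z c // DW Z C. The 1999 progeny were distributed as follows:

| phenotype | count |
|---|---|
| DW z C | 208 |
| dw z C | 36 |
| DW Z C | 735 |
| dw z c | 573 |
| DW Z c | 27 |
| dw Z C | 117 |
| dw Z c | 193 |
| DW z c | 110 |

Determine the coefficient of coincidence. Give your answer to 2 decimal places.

0.94

The two rarest classes, dw z C and DW Z c, are the double crossovers. Comparing them with the parentals, only the c allele has switched, so c is the middle locus and the order is dw – c – z.
dw–c: (227 + 63)/1999 = 0.1451; c–z: (401 + 63)/1999 = 0.2321.
Expected DCO frequency = 0.1451 × 0.2321 ≈ 0.03368; observed = 63/1999 ≈ 0.03152.
Coefficient of coincidence = 0.03152/0.03368 ≈ 0.94.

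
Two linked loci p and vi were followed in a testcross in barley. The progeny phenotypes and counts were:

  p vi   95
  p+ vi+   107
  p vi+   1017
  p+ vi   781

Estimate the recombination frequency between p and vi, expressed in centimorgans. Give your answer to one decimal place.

10.1 centimorgans

The two most frequent classes, p+ vi (781) and p vi+ (1017), are the parental types, so the F1 was p+ vi / p vi+.
The recombinant classes are p+ vi+ and p vi: 107 + 95 = 202.
Recombination frequency = 202/2000 = 0.1010 ≈ 10.1%, i.e. 10.1 centimorgans.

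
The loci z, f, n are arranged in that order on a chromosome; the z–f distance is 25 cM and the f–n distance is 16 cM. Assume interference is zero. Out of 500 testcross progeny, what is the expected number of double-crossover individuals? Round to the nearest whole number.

20

Map distances give recombination frequencies of 0.250 and 0.160 for the two intervals.
With no interference, expected double-crossover frequency = 0.250 × 0.160 = 0.04000.
Expected number = 0.04000 × 500 = 20.00 ≈ 20.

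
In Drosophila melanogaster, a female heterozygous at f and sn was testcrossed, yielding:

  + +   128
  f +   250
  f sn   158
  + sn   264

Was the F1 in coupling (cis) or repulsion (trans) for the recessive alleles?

The two most frequent classes are + sn (264) and f + (250); these are the parental (non-recombinant) types.
So the F1 carried + sn on one chromosome and f + on the other — the recessive alleles are on opposite chromosomes (trans / repulsion).

trans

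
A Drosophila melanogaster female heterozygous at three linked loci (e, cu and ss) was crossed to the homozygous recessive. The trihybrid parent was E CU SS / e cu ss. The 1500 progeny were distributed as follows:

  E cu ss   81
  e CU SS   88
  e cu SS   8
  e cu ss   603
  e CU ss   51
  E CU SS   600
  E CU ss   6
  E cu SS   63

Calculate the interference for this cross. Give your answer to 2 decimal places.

The two rarest classes, E CU ss and e cu SS, are the double crossovers. Comparing them with the parentals, only the ss allele has switched, so ss is the middle locus and the order is e – ss – cu.
e–ss: (169 + 14)/1500 = 0.1220; ss–cu: (114 + 14)/1500 = 0.0853.
Expected DCO frequency = 0.1220 × 0.0853 ≈ 0.01041; observed = 14/1500 ≈ 0.00933.
Coefficient of coincidence = 0.00933/0.01041 ≈ 0.90; interference = 1 − 0.90 = 0.10.

0.10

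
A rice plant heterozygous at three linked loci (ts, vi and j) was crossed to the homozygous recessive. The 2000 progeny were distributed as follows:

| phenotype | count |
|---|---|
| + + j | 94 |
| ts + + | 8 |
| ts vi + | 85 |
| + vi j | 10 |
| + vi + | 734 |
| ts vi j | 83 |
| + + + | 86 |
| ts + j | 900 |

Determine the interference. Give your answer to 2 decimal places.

The two most frequent reciprocal classes, ts + j and + vi +, are the parental types, so the F1 was ts + j / + vi +.
The two rarest classes, ts + + and + vi j, are the double crossovers. Comparing them with the parentals, only the j allele has switched, so j is the middle locus and the order is ts – j – vi.
ts–j: (179 + 18)/2000 = 0.0985; j–vi: (169 + 18)/2000 = 0.0935.
Expected DCO frequency = 0.0985 × 0.0935 ≈ 0.00921; observed = 18/2000 ≈ 0.00900.
Coefficient of coincidence = 0.00900/0.00921 ≈ 0.98; interference = 1 − 0.98 = 0.02.

0.02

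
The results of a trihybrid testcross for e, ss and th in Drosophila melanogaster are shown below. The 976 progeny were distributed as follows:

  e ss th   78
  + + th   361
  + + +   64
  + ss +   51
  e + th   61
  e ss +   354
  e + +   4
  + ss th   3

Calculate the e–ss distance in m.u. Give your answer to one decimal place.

The two most frequent reciprocal classes, + + th and e ss +, are the parental types, so the F1 was + + th / e ss +.
The two rarest classes, + ss th and e + +, are the double crossovers. Comparing them with the parentals, only the ss allele has switched, so ss is the middle locus and the order is e – ss – th.
Crossovers in the e–ss interval produce the single-crossover classes e + th and + ss + (61 + 51 = 112) plus the double crossovers (7).
RF(e–ss) = (112 + 7) / 976 = 119/976 = 0.1219 → 12.2 m.u.

12.2 m.u.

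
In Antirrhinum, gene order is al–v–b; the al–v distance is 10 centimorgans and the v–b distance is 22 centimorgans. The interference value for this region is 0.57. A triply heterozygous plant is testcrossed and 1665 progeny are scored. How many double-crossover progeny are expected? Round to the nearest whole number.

Map distances give recombination frequencies of 0.100 and 0.220 for the two intervals.
With interference 0.57 (so coincidence = 0.43), expected double-crossover frequency = 0.100 × 0.220 × 0.43 = 0.00946.
Expected number = 0.00946 × 1665 = 15.75 ≈ 16.

16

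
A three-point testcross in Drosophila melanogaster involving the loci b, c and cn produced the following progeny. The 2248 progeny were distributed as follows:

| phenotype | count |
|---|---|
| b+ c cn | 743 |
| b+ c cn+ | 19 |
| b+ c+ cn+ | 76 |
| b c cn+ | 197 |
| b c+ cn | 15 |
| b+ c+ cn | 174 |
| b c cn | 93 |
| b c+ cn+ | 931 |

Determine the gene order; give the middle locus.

cn

The two most frequent reciprocal classes, b c+ cn+ and b+ c cn, are the parental types, so the F1 was b c+ cn+ / b+ c cn.
The two rarest classes, b c+ cn and b+ c cn+, are the double crossovers. Comparing them with the parentals, only the cn allele has switched, so cn is the middle locus and the order is c – cn – b.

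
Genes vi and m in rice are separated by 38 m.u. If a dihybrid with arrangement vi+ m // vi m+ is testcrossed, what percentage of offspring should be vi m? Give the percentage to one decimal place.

19.0%

A map distance of 38 m.u. corresponds to a recombination frequency of 0.380.
The F1 is vi+ m / vi m+, so vi m is a recombinant gamete class with expected frequency r/2 = 0.380/2 = 0.1900.
That is 0.1900 = 19.0% of the progeny.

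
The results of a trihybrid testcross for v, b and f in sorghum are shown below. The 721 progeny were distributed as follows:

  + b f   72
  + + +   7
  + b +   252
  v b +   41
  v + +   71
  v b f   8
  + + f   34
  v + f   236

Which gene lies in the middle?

The two most frequent reciprocal classes, v + f and + b +, are the parental types, so the F1 was v + f / + b +.
The two rarest classes, v b f and + + +, are the double crossovers. Comparing them with the parentals, only the b allele has switched, so b is the middle locus and the order is v – b – f.

b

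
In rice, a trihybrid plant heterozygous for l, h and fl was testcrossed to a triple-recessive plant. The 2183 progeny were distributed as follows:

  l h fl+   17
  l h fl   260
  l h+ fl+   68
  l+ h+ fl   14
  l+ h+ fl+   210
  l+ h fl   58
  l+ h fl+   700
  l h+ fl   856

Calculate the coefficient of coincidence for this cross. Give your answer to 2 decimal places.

0.86

The two most frequent reciprocal classes, l h+ fl and l+ h fl+, are the parental types, so the F1 was l h+ fl / l+ h fl+.
The two rarest classes, l+ h+ fl and l h fl+, are the double crossovers. Comparing them with the parentals, only the l allele has switched, so l is the middle locus and the order is h – l – fl.
h–l: (470 + 31)/2183 = 0.2295; l–fl: (126 + 31)/2183 = 0.0719.
Expected DCO frequency = 0.2295 × 0.0719 ≈ 0.01650; observed = 31/2183 ≈ 0.01420.
Coefficient of coincidence = 0.01420/0.01650 ≈ 0.86.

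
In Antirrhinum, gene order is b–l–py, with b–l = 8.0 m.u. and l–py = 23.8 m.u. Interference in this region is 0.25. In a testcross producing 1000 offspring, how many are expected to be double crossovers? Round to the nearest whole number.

Map distances give recombination frequencies of 0.080 and 0.238 for the two intervals.
With interference 0.25 (so coincidence = 0.75), expected double-crossover frequency = 0.080 × 0.238 × 0.75 = 0.01428.
Expected number = 0.01428 × 1000 = 14.28 ≈ 14.

14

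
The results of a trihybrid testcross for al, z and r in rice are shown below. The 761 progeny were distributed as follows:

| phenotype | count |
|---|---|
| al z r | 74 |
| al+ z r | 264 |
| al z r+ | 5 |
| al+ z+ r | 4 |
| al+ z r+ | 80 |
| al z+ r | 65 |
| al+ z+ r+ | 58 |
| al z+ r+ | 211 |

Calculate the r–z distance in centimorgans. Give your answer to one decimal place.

20.2 centimorgans

The two most frequent reciprocal classes, al z+ r+ and al+ z r, are the parental types, so the F1 was al z+ r+ / al+ z r.
The two rarest classes, al z r+ and al+ z+ r, are the double crossovers. Comparing them with the parentals, only the z allele has switched, so z is the middle locus and the order is al – z – r.
Crossovers in the z–r interval produce the single-crossover classes al z+ r and al+ z r+ (65 + 80 = 145) plus the double crossovers (9).
RF(z–r) = (145 + 9) / 761 = 154/761 = 0.2024 → 20.2 centimorgans.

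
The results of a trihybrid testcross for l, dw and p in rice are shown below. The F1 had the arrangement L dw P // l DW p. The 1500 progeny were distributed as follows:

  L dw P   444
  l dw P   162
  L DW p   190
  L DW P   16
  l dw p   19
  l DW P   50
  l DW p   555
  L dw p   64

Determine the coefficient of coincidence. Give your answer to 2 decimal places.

The two rarest classes, L DW P and l dw p, are the double crossovers. Comparing them with the parentals, only the dw allele has switched, so dw is the middle locus and the order is l – dw – p.
l–dw: (352 + 35)/1500 = 0.2580; dw–p: (114 + 35)/1500 = 0.0993.
Expected DCO frequency = 0.2580 × 0.0993 ≈ 0.02562; observed = 35/1500 ≈ 0.02333.
Coefficient of coincidence = 0.02333/0.02562 ≈ 0.91.

0.91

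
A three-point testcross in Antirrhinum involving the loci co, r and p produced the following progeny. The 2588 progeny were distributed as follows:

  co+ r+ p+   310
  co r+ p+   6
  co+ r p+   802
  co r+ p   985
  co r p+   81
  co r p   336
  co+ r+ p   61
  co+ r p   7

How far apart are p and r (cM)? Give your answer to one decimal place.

25.5 cM

The two most frequent reciprocal classes, co r+ p and co+ r p+, are the parental types, so the F1 was co r+ p / co+ r p+.
The two rarest classes, co r+ p+ and co+ r p, are the double crossovers. Comparing them with the parentals, only the p allele has switched, so p is the middle locus and the order is co – p – r.
Crossovers in the p–r interval produce the single-crossover classes co r p and co+ r+ p+ (336 + 310 = 646) plus the double crossovers (13).
RF(p–r) = (646 + 13) / 2588 = 659/2588 = 0.2546 → 25.5 cM.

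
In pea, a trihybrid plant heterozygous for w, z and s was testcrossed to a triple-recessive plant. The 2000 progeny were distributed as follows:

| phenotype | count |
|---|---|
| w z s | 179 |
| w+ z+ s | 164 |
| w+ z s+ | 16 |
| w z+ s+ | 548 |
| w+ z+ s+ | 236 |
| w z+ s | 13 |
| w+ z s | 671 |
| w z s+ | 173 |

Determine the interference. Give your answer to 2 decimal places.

The two most frequent reciprocal classes, w+ z s and w z+ s+, are the parental types, so the F1 was w+ z s / w z+ s+.
The two rarest classes, w+ z s+ and w z+ s, are the double crossovers. Comparing them with the parentals, only the s allele has switched, so s is the middle locus and the order is z – s – w.
z–s: (337 + 29)/2000 = 0.1830; s–w: (415 + 29)/2000 = 0.2220.
Expected DCO frequency = 0.1830 × 0.2220 ≈ 0.04063; observed = 29/2000 ≈ 0.01450.
Coefficient of coincidence = 0.01450/0.04063 ≈ 0.36; interference = 1 − 0.36 = 0.64.

0.64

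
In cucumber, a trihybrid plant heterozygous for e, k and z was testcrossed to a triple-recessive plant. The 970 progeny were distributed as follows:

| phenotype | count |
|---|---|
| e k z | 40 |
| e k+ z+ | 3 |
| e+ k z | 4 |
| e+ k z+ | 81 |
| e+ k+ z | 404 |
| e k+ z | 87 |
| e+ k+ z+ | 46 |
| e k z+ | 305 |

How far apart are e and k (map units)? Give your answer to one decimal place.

The two most frequent reciprocal classes, e+ k+ z and e k z+, are the parental types, so the F1 was e+ k+ z / e k z+.
The two rarest classes, e+ k z and e k+ z+, are the double crossovers. Comparing them with the parentals, only the k allele has switched, so k is the middle locus and the order is z – k – e.
Crossovers in the k–e interval produce the single-crossover classes e k+ z and e+ k z+ (87 + 81 = 168) plus the double crossovers (7).
RF(k–e) = (168 + 7) / 970 = 175/970 = 0.1804 → 18.0 map units.

18.0 map units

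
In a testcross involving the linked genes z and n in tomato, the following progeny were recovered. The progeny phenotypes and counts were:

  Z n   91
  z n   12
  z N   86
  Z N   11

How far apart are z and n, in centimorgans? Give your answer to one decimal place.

11.5 centimorgans

The two most frequent classes, Z n (91) and z N (86), are the parental types, so the F1 was Z n / z N.
The recombinant classes are Z N and z n: 11 + 12 = 23.
Recombination frequency = 23/200 = 0.1150 ≈ 11.5%, i.e. 11.5 centimorgans.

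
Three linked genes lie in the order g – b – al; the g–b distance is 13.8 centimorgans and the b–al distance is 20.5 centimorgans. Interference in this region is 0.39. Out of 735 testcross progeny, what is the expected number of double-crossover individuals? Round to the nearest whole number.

Map distances give recombination frequencies of 0.138 and 0.205 for the two intervals.
With interference 0.39 (so coincidence = 0.61), expected double-crossover frequency = 0.138 × 0.205 × 0.61 = 0.01726.
Expected number = 0.01726 × 735 = 12.68 ≈ 13.

13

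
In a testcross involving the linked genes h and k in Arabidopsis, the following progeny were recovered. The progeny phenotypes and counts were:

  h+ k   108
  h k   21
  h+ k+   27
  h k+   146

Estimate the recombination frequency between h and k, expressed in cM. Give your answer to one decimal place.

15.9 cM

The two most frequent classes, h+ k (108) and h k+ (146), are the parental types, so the F1 was h+ k / h k+.
The recombinant classes are h+ k+ and h k: 27 + 21 = 48.
Recombination frequency = 48/302 = 0.1589 ≈ 15.9%, i.e. 15.9 cM.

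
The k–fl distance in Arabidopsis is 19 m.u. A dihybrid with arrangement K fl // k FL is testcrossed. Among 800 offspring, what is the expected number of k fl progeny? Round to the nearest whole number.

76

A map distance of 19 m.u. corresponds to a recombination frequency of 0.190.
The F1 is K fl / k FL, so k fl is a recombinant gamete class with expected frequency r/2 = 0.190/2 = 0.0950.
Expected number = 0.0950 × 800 = 76.00 ≈ 76.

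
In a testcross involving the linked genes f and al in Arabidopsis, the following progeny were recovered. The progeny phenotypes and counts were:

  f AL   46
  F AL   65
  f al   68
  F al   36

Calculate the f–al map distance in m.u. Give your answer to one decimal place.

The two most frequent classes, F AL (65) and f al (68), are the parental types, so the F1 was F AL / f al.
The recombinant classes are F al and f AL: 36 + 46 = 82.
Recombination frequency = 82/215 = 0.3814 ≈ 38.1%, i.e. 38.1 m.u.

38.1 m.u.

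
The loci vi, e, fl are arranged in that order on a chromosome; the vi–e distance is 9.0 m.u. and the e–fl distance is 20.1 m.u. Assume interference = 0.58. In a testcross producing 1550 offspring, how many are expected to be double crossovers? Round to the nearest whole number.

12

Map distances give recombination frequencies of 0.090 and 0.201 for the two intervals.
With interference 0.58 (so coincidence = 0.42), expected double-crossover frequency = 0.090 × 0.201 × 0.42 = 0.00760.
Expected number = 0.00760 × 1550 = 11.78 ≈ 12.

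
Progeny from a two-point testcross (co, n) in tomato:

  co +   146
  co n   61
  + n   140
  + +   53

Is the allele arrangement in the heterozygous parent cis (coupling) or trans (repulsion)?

The two most frequent classes are + n (140) and co + (146); these are the parental (non-recombinant) types.
So the F1 carried + n on one chromosome and co + on the other — the recessive alleles are on opposite chromosomes (trans / repulsion).

trans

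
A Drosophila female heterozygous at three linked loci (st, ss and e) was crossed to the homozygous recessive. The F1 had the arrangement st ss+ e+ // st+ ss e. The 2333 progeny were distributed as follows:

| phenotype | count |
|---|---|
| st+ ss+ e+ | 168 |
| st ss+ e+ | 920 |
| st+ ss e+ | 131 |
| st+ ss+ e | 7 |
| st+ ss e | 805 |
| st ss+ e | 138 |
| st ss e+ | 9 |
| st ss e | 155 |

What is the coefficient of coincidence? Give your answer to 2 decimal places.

The two rarest classes, st ss e+ and st+ ss+ e, are the double crossovers. Comparing them with the parentals, only the ss allele has switched, so ss is the middle locus and the order is e – ss – st.
e–ss: (269 + 16)/2333 = 0.1222; ss–st: (323 + 16)/2333 = 0.1453.
Expected DCO frequency = 0.1222 × 0.1453 ≈ 0.01776; observed = 16/2333 ≈ 0.00686.
Coefficient of coincidence = 0.00686/0.01776 ≈ 0.39.

0.39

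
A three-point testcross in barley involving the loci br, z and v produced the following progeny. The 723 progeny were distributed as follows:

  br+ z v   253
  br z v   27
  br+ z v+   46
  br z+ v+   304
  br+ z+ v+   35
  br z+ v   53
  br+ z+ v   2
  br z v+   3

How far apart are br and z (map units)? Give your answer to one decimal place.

The two most frequent reciprocal classes, br z+ v+ and br+ z v, are the parental types, so the F1 was br z+ v+ / br+ z v.
The two rarest classes, br z v+ and br+ z+ v, are the double crossovers. Comparing them with the parentals, only the z allele has switched, so z is the middle locus and the order is br – z – v.
Crossovers in the br–z interval produce the single-crossover classes br+ z+ v+ and br z v (35 + 27 = 62) plus the double crossovers (5).
RF(br–z) = (62 + 5) / 723 = 67/723 = 0.0927 → 9.3 map units.

9.3 map units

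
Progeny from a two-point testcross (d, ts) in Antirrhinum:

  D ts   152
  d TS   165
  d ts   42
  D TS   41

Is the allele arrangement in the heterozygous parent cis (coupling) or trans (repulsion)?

The two most frequent classes are D ts (152) and d TS (165); these are the parental (non-recombinant) types.
So the F1 carried D ts on one chromosome and d TS on the other — the recessive alleles are on opposite chromosomes (trans / repulsion).

trans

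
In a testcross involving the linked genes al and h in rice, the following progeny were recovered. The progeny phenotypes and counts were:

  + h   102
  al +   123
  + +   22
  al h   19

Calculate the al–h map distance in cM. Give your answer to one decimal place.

15.4 cM

The two most frequent classes, + h (102) and al + (123), are the parental types, so the F1 was + h / al +.
The recombinant classes are + + and al h: 22 + 19 = 41.
Recombination frequency = 41/266 = 0.1541 ≈ 15.4%, i.e. 15.4 cM.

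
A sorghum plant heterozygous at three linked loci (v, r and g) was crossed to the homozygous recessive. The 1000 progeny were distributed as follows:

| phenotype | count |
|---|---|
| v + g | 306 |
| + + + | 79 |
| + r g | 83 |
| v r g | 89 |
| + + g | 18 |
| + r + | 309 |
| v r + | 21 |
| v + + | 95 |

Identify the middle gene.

The two most frequent reciprocal classes, + r + and v + g, are the parental types, so the F1 was + r + / v + g.
The two rarest classes, v r + and + + g, are the double crossovers. Comparing them with the parentals, only the v allele has switched, so v is the middle locus and the order is g – v – r.

v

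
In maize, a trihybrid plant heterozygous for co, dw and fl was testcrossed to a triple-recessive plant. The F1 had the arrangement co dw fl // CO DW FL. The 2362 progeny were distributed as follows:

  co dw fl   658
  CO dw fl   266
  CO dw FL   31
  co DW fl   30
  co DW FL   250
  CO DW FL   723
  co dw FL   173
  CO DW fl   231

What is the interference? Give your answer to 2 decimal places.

The two rarest classes, co DW fl and CO dw FL, are the double crossovers. Comparing them with the parentals, only the dw allele has switched, so dw is the middle locus and the order is fl – dw – co.
fl–dw: (404 + 61)/2362 = 0.1969; dw–co: (516 + 61)/2362 = 0.2443.
Expected DCO frequency = 0.1969 × 0.2443 ≈ 0.04810; observed = 61/2362 ≈ 0.02583.
Coefficient of coincidence = 0.02583/0.04810 ≈ 0.54; interference = 1 − 0.54 = 0.46.

0.46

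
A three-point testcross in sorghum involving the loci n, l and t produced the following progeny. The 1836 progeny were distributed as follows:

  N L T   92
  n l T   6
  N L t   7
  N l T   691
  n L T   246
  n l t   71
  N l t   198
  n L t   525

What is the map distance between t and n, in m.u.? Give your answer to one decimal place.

The two most frequent reciprocal classes, N l T and n L t, are the parental types, so the F1 was N l T / n L t.
The two rarest classes, n l T and N L t, are the double crossovers. Comparing them with the parentals, only the n allele has switched, so n is the middle locus and the order is l – n – t.
Crossovers in the n–t interval produce the single-crossover classes N l t and n L T (198 + 246 = 444) plus the double crossovers (13).
RF(n–t) = (444 + 13) / 1836 = 457/1836 = 0.2489 → 24.9 m.u.

24.9 m.u.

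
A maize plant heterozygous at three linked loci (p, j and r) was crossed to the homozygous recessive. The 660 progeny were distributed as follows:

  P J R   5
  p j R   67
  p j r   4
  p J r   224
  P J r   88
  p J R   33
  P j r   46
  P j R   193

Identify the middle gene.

j

The two most frequent reciprocal classes, P j R and p J r, are the parental types, so the F1 was P j R / p J r.
The two rarest classes, P J R and p j r, are the double crossovers. Comparing them with the parentals, only the j allele has switched, so j is the middle locus and the order is r – j – p.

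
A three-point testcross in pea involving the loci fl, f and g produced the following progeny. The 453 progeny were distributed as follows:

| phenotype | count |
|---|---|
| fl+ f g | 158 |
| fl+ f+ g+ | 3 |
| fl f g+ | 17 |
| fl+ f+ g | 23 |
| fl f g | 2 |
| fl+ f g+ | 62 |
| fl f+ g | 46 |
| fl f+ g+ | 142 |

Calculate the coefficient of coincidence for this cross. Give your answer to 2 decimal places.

0.45

The two most frequent reciprocal classes, fl+ f g and fl f+ g+, are the parental types, so the F1 was fl+ f g / fl f+ g+.
The two rarest classes, fl f g and fl+ f+ g+, are the double crossovers. Comparing them with the parentals, only the fl allele has switched, so fl is the middle locus and the order is f – fl – g.
f–fl: (40 + 5)/453 = 0.0993; fl–g: (108 + 5)/453 = 0.2494.
Expected DCO frequency = 0.0993 × 0.2494 ≈ 0.02477; observed = 5/453 ≈ 0.01104.
Coefficient of coincidence = 0.01104/0.02477 ≈ 0.45.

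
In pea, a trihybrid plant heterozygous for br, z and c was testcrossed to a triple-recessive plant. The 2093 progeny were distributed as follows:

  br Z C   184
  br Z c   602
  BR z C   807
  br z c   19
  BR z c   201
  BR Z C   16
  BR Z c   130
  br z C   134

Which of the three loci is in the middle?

z

The two most frequent reciprocal classes, BR z C and br Z c, are the parental types, so the F1 was BR z C / br Z c.
The two rarest classes, BR Z C and br z c, are the double crossovers. Comparing them with the parentals, only the z allele has switched, so z is the middle locus and the order is c – z – br.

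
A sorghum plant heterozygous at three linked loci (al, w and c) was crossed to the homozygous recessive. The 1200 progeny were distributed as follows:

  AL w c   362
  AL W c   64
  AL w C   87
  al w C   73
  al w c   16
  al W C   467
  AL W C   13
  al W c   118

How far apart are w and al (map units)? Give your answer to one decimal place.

13.8 map units

The two most frequent reciprocal classes, AL w c and al W C, are the parental types, so the F1 was AL w c / al W C.
The two rarest classes, al w c and AL W C, are the double crossovers. Comparing them with the parentals, only the al allele has switched, so al is the middle locus and the order is c – al – w.
Crossovers in the al–w interval produce the single-crossover classes AL W c and al w C (64 + 73 = 137) plus the double crossovers (29).
RF(al–w) = (137 + 29) / 1200 = 166/1200 = 0.1383 → 13.8 map units.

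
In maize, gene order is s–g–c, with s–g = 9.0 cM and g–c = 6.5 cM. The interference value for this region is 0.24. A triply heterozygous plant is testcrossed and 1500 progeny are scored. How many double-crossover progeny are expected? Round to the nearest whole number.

7

Map distances give recombination frequencies of 0.090 and 0.065 for the two intervals.
With interference 0.24 (so coincidence = 0.76), expected double-crossover frequency = 0.090 × 0.065 × 0.76 = 0.00445.
Expected number = 0.00445 × 1500 = 6.67 ≈ 7.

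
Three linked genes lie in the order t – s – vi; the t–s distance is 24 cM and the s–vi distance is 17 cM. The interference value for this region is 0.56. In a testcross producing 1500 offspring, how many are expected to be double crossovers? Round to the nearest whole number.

Map distances give recombination frequencies of 0.240 and 0.170 for the two intervals.
With interference 0.56 (so coincidence = 0.44), expected double-crossover frequency = 0.240 × 0.170 × 0.44 = 0.01795.
Expected number = 0.01795 × 1500 = 26.93 ≈ 27.

27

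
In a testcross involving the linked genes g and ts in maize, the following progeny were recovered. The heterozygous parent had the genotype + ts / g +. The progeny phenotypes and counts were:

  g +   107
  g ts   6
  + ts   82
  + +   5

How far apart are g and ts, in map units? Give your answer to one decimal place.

5.5 map units

The recombinant classes are + + and g ts: 5 + 6 = 11.
Recombination frequency = 11/200 = 0.0550 ≈ 5.5%, i.e. 5.5 map units.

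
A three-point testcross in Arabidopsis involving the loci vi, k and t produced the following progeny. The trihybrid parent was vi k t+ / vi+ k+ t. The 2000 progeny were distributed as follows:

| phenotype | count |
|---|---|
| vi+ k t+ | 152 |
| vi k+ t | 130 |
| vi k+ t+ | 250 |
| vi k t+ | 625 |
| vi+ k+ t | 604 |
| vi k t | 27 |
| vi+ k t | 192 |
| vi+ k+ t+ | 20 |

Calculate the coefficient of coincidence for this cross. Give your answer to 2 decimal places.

0.58

The two rarest classes, vi k t and vi+ k+ t+, are the double crossovers. Comparing them with the parentals, only the t allele has switched, so t is the middle locus and the order is vi – t – k.
vi–t: (282 + 47)/2000 = 0.1645; t–k: (442 + 47)/2000 = 0.2445.
Expected DCO frequency = 0.1645 × 0.2445 ≈ 0.04022; observed = 47/2000 ≈ 0.02350.
Coefficient of coincidence = 0.02350/0.04022 ≈ 0.58.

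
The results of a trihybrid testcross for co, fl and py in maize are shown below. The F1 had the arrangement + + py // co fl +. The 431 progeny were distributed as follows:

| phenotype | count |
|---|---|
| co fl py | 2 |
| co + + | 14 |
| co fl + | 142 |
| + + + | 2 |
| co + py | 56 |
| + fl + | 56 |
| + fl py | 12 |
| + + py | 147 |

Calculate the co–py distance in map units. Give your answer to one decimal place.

26.9 map units

The two rarest classes, + + + and co fl py, are the double crossovers. Comparing them with the parentals, only the py allele has switched, so py is the middle locus and the order is fl – py – co.
Crossovers in the py–co interval produce the single-crossover classes co + py and + fl + (56 + 56 = 112) plus the double crossovers (4).
RF(py–co) = (112 + 4) / 431 = 116/431 = 0.2691 → 26.9 map units.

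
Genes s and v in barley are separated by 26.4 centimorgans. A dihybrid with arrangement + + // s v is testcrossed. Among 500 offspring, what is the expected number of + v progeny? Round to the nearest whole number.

66

A map distance of 26.4 centimorgans corresponds to a recombination frequency of 0.264.
The F1 is + + / s v, so + v is a recombinant gamete class with expected frequency r/2 = 0.264/2 = 0.1320.
Expected number = 0.1320 × 500 = 66.00 ≈ 66.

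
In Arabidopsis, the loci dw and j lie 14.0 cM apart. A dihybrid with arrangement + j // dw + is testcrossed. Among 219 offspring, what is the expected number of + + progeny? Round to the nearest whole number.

A map distance of 14.0 cM corresponds to a recombination frequency of 0.140.
The F1 is + j / dw +, so + + is a recombinant gamete class with expected frequency r/2 = 0.140/2 = 0.0700.
Expected number = 0.0700 × 219 = 15.33 ≈ 15.

15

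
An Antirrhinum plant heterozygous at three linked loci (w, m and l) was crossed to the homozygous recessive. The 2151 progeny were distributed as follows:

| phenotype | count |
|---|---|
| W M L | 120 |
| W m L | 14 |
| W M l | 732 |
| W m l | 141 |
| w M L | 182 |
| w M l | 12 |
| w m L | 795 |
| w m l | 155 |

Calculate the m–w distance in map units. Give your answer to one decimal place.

16.2 map units

The two most frequent reciprocal classes, W M l and w m L, are the parental types, so the F1 was W M l / w m L.
The two rarest classes, w M l and W m L, are the double crossovers. Comparing them with the parentals, only the w allele has switched, so w is the middle locus and the order is l – w – m.
Crossovers in the w–m interval produce the single-crossover classes W m l and w M L (141 + 182 = 323) plus the double crossovers (26).
RF(w–m) = (323 + 26) / 2151 = 349/2151 = 0.1623 → 16.2 map units.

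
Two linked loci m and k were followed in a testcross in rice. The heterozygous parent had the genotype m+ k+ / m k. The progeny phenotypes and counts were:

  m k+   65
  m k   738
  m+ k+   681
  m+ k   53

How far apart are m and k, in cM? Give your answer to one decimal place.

The recombinant classes are m+ k and m k+: 53 + 65 = 118.
Recombination frequency = 118/1537 = 0.0768 ≈ 7.7%, i.e. 7.7 cM.

7.7 cM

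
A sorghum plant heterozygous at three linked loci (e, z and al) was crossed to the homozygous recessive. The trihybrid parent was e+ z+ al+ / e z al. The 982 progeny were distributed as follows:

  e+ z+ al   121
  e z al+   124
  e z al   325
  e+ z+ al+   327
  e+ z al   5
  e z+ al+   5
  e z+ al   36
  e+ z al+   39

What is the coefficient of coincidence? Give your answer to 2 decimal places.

The two rarest classes, e z+ al+ and e+ z al, are the double crossovers. Comparing them with the parentals, only the e allele has switched, so e is the middle locus and the order is z – e – al.
z–e: (75 + 10)/982 = 0.0866; e–al: (245 + 10)/982 = 0.2597.
Expected DCO frequency = 0.0866 × 0.2597 ≈ 0.02249; observed = 10/982 ≈ 0.01018.
Coefficient of coincidence = 0.01018/0.02249 ≈ 0.45.

0.45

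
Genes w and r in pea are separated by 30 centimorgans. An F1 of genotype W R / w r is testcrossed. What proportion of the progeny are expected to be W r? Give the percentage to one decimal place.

15.0%

A map distance of 30 centimorgans corresponds to a recombination frequency of 0.300.
The F1 is W R / w r, so W r is a recombinant gamete class with expected frequency r/2 = 0.300/2 = 0.1500.
That is 0.1500 = 15.0% of the progeny.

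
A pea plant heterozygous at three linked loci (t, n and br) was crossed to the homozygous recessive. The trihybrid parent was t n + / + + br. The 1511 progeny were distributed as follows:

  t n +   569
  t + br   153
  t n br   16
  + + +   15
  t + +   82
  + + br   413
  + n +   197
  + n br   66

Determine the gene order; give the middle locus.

The two rarest classes, t n br and + + +, are the double crossovers. Comparing them with the parentals, only the br allele has switched, so br is the middle locus and the order is t – br – n.

br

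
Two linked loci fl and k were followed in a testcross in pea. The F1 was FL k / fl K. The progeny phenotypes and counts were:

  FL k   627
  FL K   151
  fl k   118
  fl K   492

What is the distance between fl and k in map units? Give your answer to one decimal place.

The recombinant classes are FL K and fl k: 151 + 118 = 269.
Recombination frequency = 269/1388 = 0.1938 ≈ 19.4%, i.e. 19.4 map units.

19.4 map units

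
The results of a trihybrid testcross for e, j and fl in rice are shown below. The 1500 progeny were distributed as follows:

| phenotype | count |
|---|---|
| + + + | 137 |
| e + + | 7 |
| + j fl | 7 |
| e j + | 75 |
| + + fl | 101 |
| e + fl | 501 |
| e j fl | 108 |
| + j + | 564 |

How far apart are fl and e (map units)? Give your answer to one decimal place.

12.7 map units

The two most frequent reciprocal classes, e + fl and + j +, are the parental types, so the F1 was e + fl / + j +.
The two rarest classes, e + + and + j fl, are the double crossovers. Comparing them with the parentals, only the fl allele has switched, so fl is the middle locus and the order is j – fl – e.
Crossovers in the fl–e interval produce the single-crossover classes + + fl and e j + (101 + 75 = 176) plus the double crossovers (14).
RF(fl–e) = (176 + 14) / 1500 = 190/1500 = 0.1267 → 12.7 map units.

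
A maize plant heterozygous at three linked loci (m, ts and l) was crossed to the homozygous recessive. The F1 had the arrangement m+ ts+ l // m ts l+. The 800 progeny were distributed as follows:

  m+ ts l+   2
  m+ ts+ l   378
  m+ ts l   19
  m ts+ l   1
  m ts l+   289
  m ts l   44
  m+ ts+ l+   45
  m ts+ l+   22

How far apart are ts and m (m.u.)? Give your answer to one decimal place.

The two rarest classes, m ts+ l and m+ ts l+, are the double crossovers. Comparing them with the parentals, only the m allele has switched, so m is the middle locus and the order is ts – m – l.
Crossovers in the ts–m interval produce the single-crossover classes m+ ts l and m ts+ l+ (19 + 22 = 41) plus the double crossovers (3).
RF(ts–m) = (41 + 3) / 800 = 44/800 = 0.0550 → 5.5 m.u.

5.5 m.u.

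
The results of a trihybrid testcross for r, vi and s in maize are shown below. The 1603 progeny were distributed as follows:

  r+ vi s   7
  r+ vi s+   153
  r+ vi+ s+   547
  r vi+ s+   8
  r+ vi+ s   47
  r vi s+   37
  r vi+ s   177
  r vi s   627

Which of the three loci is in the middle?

The two most frequent reciprocal classes, r+ vi+ s+ and r vi s, are the parental types, so the F1 was r+ vi+ s+ / r vi s.
The two rarest classes, r vi+ s+ and r+ vi s, are the double crossovers. Comparing them with the parentals, only the r allele has switched, so r is the middle locus and the order is s – r – vi.

r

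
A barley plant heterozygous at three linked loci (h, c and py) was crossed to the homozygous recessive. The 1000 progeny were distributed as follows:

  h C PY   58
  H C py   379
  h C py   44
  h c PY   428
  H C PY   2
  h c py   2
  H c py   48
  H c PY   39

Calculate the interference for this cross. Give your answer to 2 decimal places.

0.58

The two most frequent reciprocal classes, h c PY and H C py, are the parental types, so the F1 was h c PY / H C py.
The two rarest classes, h c py and H C PY, are the double crossovers. Comparing them with the parentals, only the py allele has switched, so py is the middle locus and the order is c – py – h.
c–py: (106 + 4)/1000 = 0.1100; py–h: (83 + 4)/1000 = 0.0870.
Expected DCO frequency = 0.1100 × 0.0870 ≈ 0.00957; observed = 4/1000 ≈ 0.00400.
Coefficient of coincidence = 0.00400/0.00957 ≈ 0.42; interference = 1 − 0.42 = 0.58.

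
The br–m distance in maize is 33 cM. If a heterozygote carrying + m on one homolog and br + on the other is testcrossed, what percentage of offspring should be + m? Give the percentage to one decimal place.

A map distance of 33 cM corresponds to a recombination frequency of 0.330.
The F1 is + m / br +, so + m is a parental gamete class with expected frequency (1 − r)/2 = 0.670/2 = 0.3350.
That is 0.3350 = 33.5% of the progeny.

33.5%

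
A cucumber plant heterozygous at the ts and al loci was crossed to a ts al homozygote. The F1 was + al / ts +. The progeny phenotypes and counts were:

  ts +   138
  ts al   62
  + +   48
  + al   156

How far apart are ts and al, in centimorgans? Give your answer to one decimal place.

The recombinant classes are + + and ts al: 48 + 62 = 110.
Recombination frequency = 110/404 = 0.2723 ≈ 27.2%, i.e. 27.2 centimorgans.

27.2 centimorgans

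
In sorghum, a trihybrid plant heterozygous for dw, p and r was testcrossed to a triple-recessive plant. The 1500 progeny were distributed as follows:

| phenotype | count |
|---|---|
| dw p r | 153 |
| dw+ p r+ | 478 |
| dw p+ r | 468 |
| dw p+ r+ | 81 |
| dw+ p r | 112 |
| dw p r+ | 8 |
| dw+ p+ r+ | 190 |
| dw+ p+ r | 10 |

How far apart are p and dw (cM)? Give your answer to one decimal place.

24.1 cM

The two most frequent reciprocal classes, dw p+ r and dw+ p r+, are the parental types, so the F1 was dw p+ r / dw+ p r+.
The two rarest classes, dw+ p+ r and dw p r+, are the double crossovers. Comparing them with the parentals, only the dw allele has switched, so dw is the middle locus and the order is p – dw – r.
Crossovers in the p–dw interval produce the single-crossover classes dw p r and dw+ p+ r+ (153 + 190 = 343) plus the double crossovers (18).
RF(p–dw) = (343 + 18) / 1500 = 361/1500 = 0.2407 → 24.1 cM.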